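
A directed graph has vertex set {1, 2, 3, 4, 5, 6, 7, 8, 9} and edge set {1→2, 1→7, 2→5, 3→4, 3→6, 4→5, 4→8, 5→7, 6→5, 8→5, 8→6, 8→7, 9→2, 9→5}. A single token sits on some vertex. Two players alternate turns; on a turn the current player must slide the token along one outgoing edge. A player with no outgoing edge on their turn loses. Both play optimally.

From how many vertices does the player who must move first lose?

Use the standard recursion: the mover loses at a terminal position; elsewhere, the mover wins exactly when some move hands the opponent an L position.
Every edge goes from a vertex to one that appears earlier in the order 7, 5, 6, 8, 2, 4, 3, 9, 1, so processing vertices in that order labels each vertex after all of its successors.
7: no outgoing edge → L
5: reaches L-position 7 → W
6: only reaches 5(W), which is W → L
8: reaches L-position 6 → W
2: only reaches 5(W), which is W → L
4: only reaches 8(W), 5(W), all W → L
3: reaches L-position 4 → W
9: reaches L-position 2 → W
1: reaches L-position 2 → W
The L vertices are 2, 4, 6, 7; that is 4 in all.

4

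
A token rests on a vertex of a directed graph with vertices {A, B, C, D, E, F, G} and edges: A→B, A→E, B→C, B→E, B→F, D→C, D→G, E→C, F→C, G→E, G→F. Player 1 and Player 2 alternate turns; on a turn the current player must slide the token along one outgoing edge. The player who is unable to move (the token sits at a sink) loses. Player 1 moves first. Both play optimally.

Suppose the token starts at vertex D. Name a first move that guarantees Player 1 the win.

Move to G.

Use the standard recursion: the mover loses at a terminal position; elsewhere, the mover wins exactly when some move hands the opponent an L position.
Every edge goes from a vertex to one that appears earlier in the order C, F, E, G, B, D, A, so processing vertices in that order labels each vertex after all of its successors.
C: no outgoing edge → L
F: reaches L-position C → W
E: reaches L-position C → W
G: only reaches E(W), F(W), all W → L
B: reaches L-position C → W
D: reaches L-position G → W
A: only reaches B(W), E(W), all W → L
From D, the L positions reachable in one move are: G, C. Any move reaching one of these is winning.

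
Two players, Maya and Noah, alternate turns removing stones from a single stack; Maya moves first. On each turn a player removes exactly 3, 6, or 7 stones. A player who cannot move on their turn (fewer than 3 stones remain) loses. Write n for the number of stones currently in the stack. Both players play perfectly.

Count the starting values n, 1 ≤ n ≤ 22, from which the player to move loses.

Compute win/loss labels from the base case upward. A position with no move is L. Any other position is W if it can reach an L in one move, else L.
n=0: no move → L
n=1: no move → L
n=2: no move → L
n=3: reaches L-position 0 → W
n=4: reaches L-position 1 → W
n=5: reaches L-position 2 → W
n=6: reaches L-position 0 → W
n=7: reaches L-position 1 → W
n=8: reaches L-position 2 → W
n=9: reaches L-position 2 → W
n=10: only reaches 7(W), 4(W), 3(W), all W → L
n=11: only reaches 8(W), 5(W), 4(W), all W → L
n=12: only reaches 9(W), 6(W), 5(W), all W → L
n=13: reaches L-position 10 → W
n=14: reaches L-position 11 → W
n=15: reaches L-position 12 → W
n=16: reaches L-position 10 → W
n=17: reaches L-position 11 → W
n=18: reaches L-position 12 → W
n=19: reaches L-position 12 → W
n=20: only reaches 17(W), 14(W), 13(W), all W → L
n=21: only reaches 18(W), 15(W), 14(W), all W → L
n=22: only reaches 19(W), 16(W), 15(W), all W → L
L entries with 1 ≤ n ≤ 22 (n=0 is outside the asked range and is not counted): n = 1, 2, 10, 11, 12, 20, 21, 22; that makes 8.

8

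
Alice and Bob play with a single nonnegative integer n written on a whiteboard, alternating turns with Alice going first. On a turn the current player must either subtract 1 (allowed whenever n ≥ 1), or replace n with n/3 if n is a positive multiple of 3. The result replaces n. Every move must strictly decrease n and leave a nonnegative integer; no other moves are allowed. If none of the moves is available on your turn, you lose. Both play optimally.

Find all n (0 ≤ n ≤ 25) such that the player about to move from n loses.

0, 2, 4, 7, 9, 11, 13, 15, 17, 19, 22, 24

Classify positions by backward induction: terminal positions (no move available) are L. From any other position, the mover wins iff some move reaches an L.
n=0: no move → L
n=1: W (go to 0, an L position)
n=2: L (sole option 1(W) is W)
n=3: W (go to 2, an L position)
n=4: L (sole option 3(W) is W)
n=5: W (go to 4, an L position)
n=6: W (go to 2, an L position)
n=7: L (sole option 6(W) is W)
n=8: W (go to 7, an L position)
n=9: L (options 3(W), 8(W) are all W)
n=10: W (go to 9, an L position)
n=11: L (sole option 10(W) is W)
n=12: W (go to 4, an L position)
n=13: L (sole option 12(W) is W)
n=14: W (go to 13, an L position)
n=15: L (options 5(W), 14(W) are all W)
n=16: W (go to 15, an L position)
n=17: L (sole option 16(W) is W)
n=18: W (go to 17, an L position)
n=19: L (sole option 18(W) is W)
n=20: W (go to 19, an L position)
n=21: W (go to 7, an L position)
n=22: L (sole option 21(W) is W)
n=23: W (go to 22, an L position)
n=24: L (options 8(W), 23(W) are all W)
n=25: W (go to 24, an L position)
Reading off the rows marked L gives the requested list; there are 12 such values of n.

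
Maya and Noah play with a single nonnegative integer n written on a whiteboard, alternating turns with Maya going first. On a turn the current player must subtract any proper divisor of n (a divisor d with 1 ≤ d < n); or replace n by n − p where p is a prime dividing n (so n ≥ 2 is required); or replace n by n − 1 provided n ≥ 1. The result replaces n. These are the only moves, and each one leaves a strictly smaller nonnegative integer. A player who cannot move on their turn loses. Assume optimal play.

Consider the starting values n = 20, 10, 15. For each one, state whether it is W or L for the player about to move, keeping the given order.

20: L, 10: W, 15: W

Positions with no move are L. A position that does have a move is losing for the player to move precisely when every available move leads to a winning position for the opponent. Fill in the labels:
n=0: no move → L
n=1: can move to 0, which is L ⇒ W
n=2: can move to 0, which is L ⇒ W
n=3: can move to 0, which is L ⇒ W
n=4: moves to 2(W), 3(W); every one is W ⇒ L
n=5: can move to 0, which is L ⇒ W
n=6: can move to 4, which is L ⇒ W
n=7: can move to 0, which is L ⇒ W
n=8: can move to 4, which is L ⇒ W
n=9: moves to 6(W), 8(W); every one is W ⇒ L
n=10: can move to 9, which is L ⇒ W
n=11: can move to 0, which is L ⇒ W
n=12: can move to 9, which is L ⇒ W
n=13: can move to 0, which is L ⇒ W
n=14: moves to 7(W), 12(W), 13(W); every one is W ⇒ L
n=15: can move to 14, which is L ⇒ W
n=16: can move to 14, which is L ⇒ W
n=17: can move to 0, which is L ⇒ W
n=18: can move to 9, which is L ⇒ W
n=19: can move to 0, which is L ⇒ W
n=20: moves to 10(W), 15(W), 16(W), 18(W), 19(W); every one is W ⇒ L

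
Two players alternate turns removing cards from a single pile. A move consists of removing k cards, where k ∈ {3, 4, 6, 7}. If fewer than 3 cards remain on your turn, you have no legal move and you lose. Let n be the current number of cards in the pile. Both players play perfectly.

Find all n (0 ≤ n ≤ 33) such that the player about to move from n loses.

Label each position W (a win for the player to move) or L (a loss). A position with no legal move is L; any other position is W exactly when some move reaches an L, and L when every move reaches a W.
n=0: no move → L
n=1: no move → L
n=2: no move → L
n=3: →0(L), so W
n=4: →1(L), so W
n=5: →2(L), so W
n=6: →2(L), so W
n=7: →1(L), so W
n=8: →2(L), so W
n=9: →2(L), so W
n=10: →7(W), 6(W), 4(W), 3(W) — all W, so L
n=11: →8(W), 7(W), 5(W), 4(W) — all W, so L
n=12: →9(W), 8(W), 6(W), 5(W) — all W, so L
n=13: →10(L), so W
n=14: →11(L), so W
n=15: →12(L), so W
n=16: →12(L), so W
n=17: →11(L), so W
n=18: →12(L), so W
n=19: →12(L), so W
n=20: →17(W), 16(W), 14(W), 13(W) — all W, so L
n=21: →18(W), 17(W), 15(W), 14(W) — all W, so L
n=22: →19(W), 18(W), 16(W), 15(W) — all W, so L
n=23: →20(L), so W
n=24: →21(L), so W
n=25: →22(L), so W
n=26: →22(L), so W
n=27: →21(L), so W
n=28: →22(L), so W
n=29: →22(L), so W
n=30: →27(W), 26(W), 24(W), 23(W) — all W, so L
n=31: →28(W), 27(W), 25(W), 24(W) — all W, so L
n=32: →29(W), 28(W), 26(W), 25(W) — all W, so L
n=33: →30(L), so W
Reading off the rows marked L gives the requested list; there are 12 such values of n.

0, 1, 2, 10, 11, 12, 20, 21, 22, 30, 31, 32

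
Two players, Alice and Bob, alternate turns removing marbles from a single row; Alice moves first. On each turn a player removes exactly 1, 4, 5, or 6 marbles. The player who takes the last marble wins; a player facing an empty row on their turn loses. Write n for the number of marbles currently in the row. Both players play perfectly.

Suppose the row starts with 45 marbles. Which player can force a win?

Positions with no move are L. A position that does have a move is losing for the player to move precisely when every available move leads to a winning position for the opponent. Fill in the labels:
n=0: no move → L
n=1: W (go to 0, an L position)
n=2: L (sole option 1(W) is W)
n=3: W (go to 2, an L position)
n=4: W (go to 0, an L position)
n=5: W (go to 0, an L position)
n=6: W (go to 2, an L position)
n=7: W (go to 2, an L position)
n=8: W (go to 2, an L position)
n=9: L (options 8(W), 5(W), 4(W), 3(W) are all W)
n=10: W (go to 9, an L position)
n=11: L (options 10(W), 7(W), 6(W), 5(W) are all W)
n=12: W (go to 11, an L position)
n=13: W (go to 9, an L position)
n=14: W (go to 9, an L position)
n=15: W (go to 11, an L position)
n=16: W (go to 11, an L position)
n=17: W (go to 11, an L position)
n=18: L (options 17(W), 14(W), 13(W), 12(W) are all W)
n=19: W (go to 18, an L position)
n=20: L (options 19(W), 16(W), 15(W), 14(W) are all W)
n=21: W (go to 20, an L position)
n=22: W (go to 18, an L position)
n=23: W (go to 18, an L position)
n=24: W (go to 20, an L position)
n=25: W (go to 20, an L position)
n=26: W (go to 20, an L position)
n=27: L (options 26(W), 23(W), 22(W), 21(W) are all W)
n=28: W (go to 27, an L position)
n=29: L (options 28(W), 25(W), 24(W), 23(W) are all W)
n=30: W (go to 29, an L position)
n=31: W (go to 27, an L position)
n=32: W (go to 27, an L position)
n=33: W (go to 29, an L position)
n=34: W (go to 29, an L position)
n=35: W (go to 29, an L position)
n=36: L (options 35(W), 32(W), 31(W), 30(W) are all W)
n=37: W (go to 36, an L position)
n=38: L (options 37(W), 34(W), 33(W), 32(W) are all W)
n=39: W (go to 38, an L position)
n=40: W (go to 36, an L position)
n=41: W (go to 36, an L position)
n=42: W (go to 38, an L position)
n=43: W (go to 38, an L position)
n=44: W (go to 38, an L position)
n=45: L (options 44(W), 41(W), 40(W), 39(W) are all W)
The starting position 45 is L: whatever Alice does, the opponent receives a W position.

Bob wins.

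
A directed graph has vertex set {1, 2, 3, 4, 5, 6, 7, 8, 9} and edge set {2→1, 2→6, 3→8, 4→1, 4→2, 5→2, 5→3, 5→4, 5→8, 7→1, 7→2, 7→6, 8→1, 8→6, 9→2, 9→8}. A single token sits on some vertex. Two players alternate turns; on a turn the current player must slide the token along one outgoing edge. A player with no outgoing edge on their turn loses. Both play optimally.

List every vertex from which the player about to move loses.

Build the W/L table. Terminal = L. A non-terminal position is W if it has a move to some L; otherwise it is L.
Every edge goes from a vertex to one that appears earlier in the order 6, 1, 2, 7, 8, 4, 9, 3, 5, so processing vertices in that order labels each vertex after all of its successors.
6: no outgoing edge → L
1: no outgoing edge → L
2: can move to 1, which is L ⇒ W
7: can move to 1, which is L ⇒ W
8: can move to 1, which is L ⇒ W
4: can move to 1, which is L ⇒ W
9: moves to 8(W), 2(W); every one is W ⇒ L
3: the only move is to 8(W), a W ⇒ L
5: can move to 3, which is L ⇒ W
Reading off the rows marked L gives the requested list; there are 4 such vertices.

1, 3, 6, 9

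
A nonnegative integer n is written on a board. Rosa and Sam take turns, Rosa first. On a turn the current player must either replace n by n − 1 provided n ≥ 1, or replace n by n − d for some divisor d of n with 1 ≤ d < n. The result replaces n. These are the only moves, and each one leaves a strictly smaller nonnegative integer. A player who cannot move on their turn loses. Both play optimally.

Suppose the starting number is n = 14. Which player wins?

Classify positions by backward induction: terminal positions (no move available) are L. From any other position, the mover wins iff some move reaches an L.
n=0: no move → L
n=1: →0(L), so W
n=2: →1(W) only, which is W, so L
n=3: →2(L), so W
n=4: →2(L), so W
n=5: →4(W) only, which is W, so L
n=6: →5(L), so W
n=7: →6(W) only, which is W, so L
n=8: →7(L), so W
n=9: →6(W), 8(W) — all W, so L
n=10: →5(L), so W
n=11: →10(W) only, which is W, so L
n=12: →9(L), so W
n=13: →12(W) only, which is W, so L
n=14: →7(L), so W
From 14 Rosa can move to 7, reaching an L position.

Rosa wins.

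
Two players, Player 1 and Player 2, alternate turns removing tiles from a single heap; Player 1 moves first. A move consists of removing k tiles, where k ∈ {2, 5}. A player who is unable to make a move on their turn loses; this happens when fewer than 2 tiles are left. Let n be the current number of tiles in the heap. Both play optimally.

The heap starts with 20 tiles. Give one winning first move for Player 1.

Classify positions by backward induction: terminal positions (no move available) are L. From any other position, the mover wins iff some move reaches an L.
n=0: no move → L
n=1: no move → L
n=2: can move to 0, which is L ⇒ W
n=3: can move to 1, which is L ⇒ W
n=4: the only move is to 2(W), a W ⇒ L
n=5: can move to 0, which is L ⇒ W
n=6: can move to 4, which is L ⇒ W
n=7: moves to 5(W), 2(W); every one is W ⇒ L
n=8: moves to 6(W), 3(W); every one is W ⇒ L
n=9: can move to 7, which is L ⇒ W
n=10: can move to 8, which is L ⇒ W
n=11: moves to 9(W), 6(W); every one is W ⇒ L
n=12: can move to 7, which is L ⇒ W
n=13: can move to 11, which is L ⇒ W
n=14: moves to 12(W), 9(W); every one is W ⇒ L
n=15: moves to 13(W), 10(W); every one is W ⇒ L
n=16: can move to 14, which is L ⇒ W
n=17: can move to 15, which is L ⇒ W
n=18: moves to 16(W), 13(W); every one is W ⇒ L
n=19: can move to 14, which is L ⇒ W
n=20: can move to 18, which is L ⇒ W
From 20, the L positions reachable in one move are: 18, 15. Any move reaching one of these is winning.

Remove 2, leaving 18.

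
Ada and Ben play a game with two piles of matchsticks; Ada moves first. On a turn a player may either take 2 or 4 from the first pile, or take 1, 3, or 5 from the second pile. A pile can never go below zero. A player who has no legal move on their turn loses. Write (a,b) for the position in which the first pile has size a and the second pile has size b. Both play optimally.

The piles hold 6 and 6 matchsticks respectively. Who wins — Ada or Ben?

Ben wins.

Classify positions by backward induction: terminal positions (no move available) are L. From any other position, the mover wins iff some move reaches an L.
No move ever increases a pile, so every position that can arise here has a ≤ 6 and b ≤ 6; it is enough to label the cells with 0 ≤ a ≤ 6 and 0 ≤ b ≤ 6.
Every move lowers a or b (never raises either), so fill the grid row by row in increasing a, and left to right within a row: each cell's successors are then already labelled.
      b=0  b=1  b=2  b=3  b=4  b=5  b=6
a=0:    L    W    L    W    L    W    L
a=1:    L    W    L    W    L    W    L
a=2:    W    L    W    L    W    L    W
a=3:    W    L    W    L    W    L    W
a=4:    W    W    W    W    W    W    W
a=5:    W    W    W    W    W    W    W
a=6:    L    W    L    W    L    W    L
Cells with no legal move (terminal, hence L): (0,0), (1,0).
The remaining L cells, each justified by listing all of its moves:
(0,2): only reaches (0,1)(W), which is W → L
(0,4): only reaches (0,3)(W), (0,1)(W), all W → L
(0,6): only reaches (0,5)(W), (0,3)(W), (0,1)(W), all W → L
(1,2): only reaches (1,1)(W), which is W → L
(1,4): only reaches (1,3)(W), (1,1)(W), all W → L
(1,6): only reaches (1,5)(W), (1,3)(W), (1,1)(W), all W → L
(2,1): only reaches (0,1)(W), (2,0)(W), all W → L
(2,3): only reaches (0,3)(W), (2,2)(W), (2,0)(W), all W → L
(2,5): only reaches (0,5)(W), (2,4)(W), (2,2)(W), (2,0)(W), all W → L
(3,1): only reaches (1,1)(W), (3,0)(W), all W → L
(3,3): only reaches (1,3)(W), (3,2)(W), (3,0)(W), all W → L
(3,5): only reaches (1,5)(W), (3,4)(W), (3,2)(W), (3,0)(W), all W → L
(6,0): only reaches (4,0)(W), (2,0)(W), all W → L
(6,2): only reaches (4,2)(W), (2,2)(W), (6,1)(W), all W → L
(6,4): only reaches (4,4)(W), (2,4)(W), (6,3)(W), (6,1)(W), all W → L
(6,6): only reaches (4,6)(W), (2,6)(W), (6,5)(W), (6,3)(W), (6,1)(W), all W → L
Every other cell has at least one move into one of the L cells above, so it is W.
Every move from (6,6) reaches a W position, so the mover loses.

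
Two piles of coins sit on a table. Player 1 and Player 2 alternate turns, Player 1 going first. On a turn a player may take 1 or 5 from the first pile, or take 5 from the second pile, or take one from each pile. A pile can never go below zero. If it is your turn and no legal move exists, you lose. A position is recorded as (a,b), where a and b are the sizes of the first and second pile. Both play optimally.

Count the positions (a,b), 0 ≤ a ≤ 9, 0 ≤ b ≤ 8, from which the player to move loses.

40

Build the W/L table. Terminal = L. A non-terminal position is W if it has a move to some L; otherwise it is L.
Every move lowers a or b (never raises either), so fill the grid row by row in increasing a, and left to right within a row: each cell's successors are then already labelled.
      b=0  b=1  b=2  b=3  b=4  b=5  b=6  b=7  b=8
a=0:    L    L    L    L    L    W    W    W    W
a=1:    W    W    W    W    W    W    L    L    L
a=2:    L    L    L    L    L    W    W    W    W
a=3:    W    W    W    W    W    W    L    L    L
a=4:    L    L    L    L    L    W    W    W    W
a=5:    W    W    W    W    W    W    L    L    L
a=6:    L    L    L    L    L    W    W    W    W
a=7:    W    W    W    W    W    W    L    L    L
a=8:    L    L    L    L    L    W    W    W    W
a=9:    W    W    W    W    W    W    L    L    L
Cells with no legal move (terminal, hence L): (0,0), (0,1), (0,2), (0,3), (0,4).
The remaining L cells, each justified by listing all of its moves:
(1,6): →(0,6)(W), (1,1)(W), (0,5)(W) — all W, so L
(1,7): →(0,7)(W), (1,2)(W), (0,6)(W) — all W, so L
(1,8): →(0,8)(W), (1,3)(W), (0,7)(W) — all W, so L
(2,0): →(1,0)(W) only, which is W, so L
(2,1): →(1,1)(W), (1,0)(W) — all W, so L
(2,2): →(1,2)(W), (1,1)(W) — all W, so L
(2,3): →(1,3)(W), (1,2)(W) — all W, so L
(2,4): →(1,4)(W), (1,3)(W) — all W, so L
(3,6): →(2,6)(W), (3,1)(W), (2,5)(W) — all W, so L
(3,7): →(2,7)(W), (3,2)(W), (2,6)(W) — all W, so L
(3,8): →(2,8)(W), (3,3)(W), (2,7)(W) — all W, so L
(4,0): →(3,0)(W) only, which is W, so L
(4,1): →(3,1)(W), (3,0)(W) — all W, so L
(4,2): →(3,2)(W), (3,1)(W) — all W, so L
(4,3): →(3,3)(W), (3,2)(W) — all W, so L
(4,4): →(3,4)(W), (3,3)(W) — all W, so L
(5,6): →(4,6)(W), (0,6)(W), (5,1)(W), (4,5)(W) — all W, so L
(5,7): →(4,7)(W), (0,7)(W), (5,2)(W), (4,6)(W) — all W, so L
(5,8): →(4,8)(W), (0,8)(W), (5,3)(W), (4,7)(W) — all W, so L
(6,0): →(5,0)(W), (1,0)(W) — all W, so L
(6,1): →(5,1)(W), (1,1)(W), (5,0)(W) — all W, so L
(6,2): →(5,2)(W), (1,2)(W), (5,1)(W) — all W, so L
(6,3): →(5,3)(W), (1,3)(W), (5,2)(W) — all W, so L
(6,4): →(5,4)(W), (1,4)(W), (5,3)(W) — all W, so L
(7,6): →(6,6)(W), (2,6)(W), (7,1)(W), (6,5)(W) — all W, so L
(7,7): →(6,7)(W), (2,7)(W), (7,2)(W), (6,6)(W) — all W, so L
(7,8): →(6,8)(W), (2,8)(W), (7,3)(W), (6,7)(W) — all W, so L
(8,0): →(7,0)(W), (3,0)(W) — all W, so L
(8,1): →(7,1)(W), (3,1)(W), (7,0)(W) — all W, so L
(8,2): →(7,2)(W), (3,2)(W), (7,1)(W) — all W, so L
(8,3): →(7,3)(W), (3,3)(W), (7,2)(W) — all W, so L
(8,4): →(7,4)(W), (3,4)(W), (7,3)(W) — all W, so L
(9,6): →(8,6)(W), (4,6)(W), (9,1)(W), (8,5)(W) — all W, so L
(9,7): →(8,7)(W), (4,7)(W), (9,2)(W), (8,6)(W) — all W, so L
(9,8): →(8,8)(W), (4,8)(W), (9,3)(W), (8,7)(W) — all W, so L
Every other cell has at least one move into one of the L cells above, so it is W.
L cells per row: a=0: 5, a=1: 3, a=2: 5, a=3: 3, a=4: 5, a=5: 3, a=6: 5, a=7: 3, a=8: 5, a=9: 3; total 40.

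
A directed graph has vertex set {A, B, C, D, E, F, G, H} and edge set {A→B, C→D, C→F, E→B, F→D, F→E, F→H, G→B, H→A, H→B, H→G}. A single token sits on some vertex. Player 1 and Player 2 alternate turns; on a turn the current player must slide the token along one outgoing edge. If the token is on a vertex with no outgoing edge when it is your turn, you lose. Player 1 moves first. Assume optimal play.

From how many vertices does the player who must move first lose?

Compute win/loss labels from the base case upward. A position with no move is L. Any other position is W if it can reach an L in one move, else L.
Every edge goes from a vertex to one that appears earlier in the order D, B, G, A, E, H, F, C, so processing vertices in that order labels each vertex after all of its successors.
D: no outgoing edge → L
B: no outgoing edge → L
G: →B(L), so W
A: →B(L), so W
E: →B(L), so W
H: →B(L), so W
F: →D(L), so W
C: →D(L), so W
The L vertices are B, D; that is 2 in all.

2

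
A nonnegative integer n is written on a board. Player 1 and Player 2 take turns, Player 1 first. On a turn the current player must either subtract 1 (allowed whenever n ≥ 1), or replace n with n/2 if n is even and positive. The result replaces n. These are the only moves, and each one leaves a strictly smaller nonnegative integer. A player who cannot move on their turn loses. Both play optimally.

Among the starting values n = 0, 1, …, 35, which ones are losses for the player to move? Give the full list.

0, 2, 5, 7, 9, 11, 13, 15, 17, 19, 21, 23, 25, 27, 29, 31, 33, 35

Positions with no move are L. A position that does have a move is losing for the player to move precisely when every available move leads to a winning position for the opponent. Fill in the labels:
n=0: no move → L
n=1: W (go to 0, an L position)
n=2: L (sole option 1(W) is W)
n=3: W (go to 2, an L position)
n=4: W (go to 2, an L position)
n=5: L (sole option 4(W) is W)
n=6: W (go to 5, an L position)
n=7: L (sole option 6(W) is W)
n=8: W (go to 7, an L position)
n=9: L (sole option 8(W) is W)
n=10: W (go to 5, an L position)
n=11: L (sole option 10(W) is W)
n=12: W (go to 11, an L position)
n=13: L (sole option 12(W) is W)
n=14: W (go to 7, an L position)
n=15: L (sole option 14(W) is W)
n=16: W (go to 15, an L position)
n=17: L (sole option 16(W) is W)
n=18: W (go to 9, an L position)
n=19: L (sole option 18(W) is W)
n=20: W (go to 19, an L position)
n=21: L (sole option 20(W) is W)
n=22: W (go to 11, an L position)
n=23: L (sole option 22(W) is W)
n=24: W (go to 23, an L position)
n=25: L (sole option 24(W) is W)
n=26: W (go to 13, an L position)
n=27: L (sole option 26(W) is W)
n=28: W (go to 27, an L position)
n=29: L (sole option 28(W) is W)
n=30: W (go to 15, an L position)
n=31: L (sole option 30(W) is W)
n=32: W (go to 31, an L position)
n=33: L (sole option 32(W) is W)
n=34: W (go to 17, an L position)
n=35: L (sole option 34(W) is W)
Reading off the rows marked L gives the requested list; there are 18 such values of n.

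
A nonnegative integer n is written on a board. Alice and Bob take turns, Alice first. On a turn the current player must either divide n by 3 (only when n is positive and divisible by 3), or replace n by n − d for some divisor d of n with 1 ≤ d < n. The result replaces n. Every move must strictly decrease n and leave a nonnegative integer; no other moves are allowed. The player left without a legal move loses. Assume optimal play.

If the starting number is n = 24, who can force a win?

Classify positions by backward induction: terminal positions (no move available) are L. From any other position, the mover wins iff some move reaches an L.
n=0: no move → L
n=1: no move → L
n=2: can move to 1, which is L ⇒ W
n=3: can move to 1, which is L ⇒ W
n=4: moves to 2(W), 3(W); every one is W ⇒ L
n=5: can move to 4, which is L ⇒ W
n=6: can move to 4, which is L ⇒ W
n=7: the only move is to 6(W), a W ⇒ L
n=8: can move to 4, which is L ⇒ W
n=9: moves to 3(W), 6(W), 8(W); every one is W ⇒ L
n=10: can move to 9, which is L ⇒ W
n=11: the only move is to 10(W), a W ⇒ L
n=12: can move to 4, which is L ⇒ W
n=13: the only move is to 12(W), a W ⇒ L
n=14: can move to 7, which is L ⇒ W
n=15: moves to 5(W), 10(W), 12(W), 14(W); every one is W ⇒ L
n=16: can move to 15, which is L ⇒ W
n=17: the only move is to 16(W), a W ⇒ L
n=18: can move to 9, which is L ⇒ W
n=19: the only move is to 18(W), a W ⇒ L
n=20: can move to 15, which is L ⇒ W
n=21: can move to 7, which is L ⇒ W
n=22: can move to 11, which is L ⇒ W
n=23: the only move is to 22(W), a W ⇒ L
n=24: can move to 23, which is L ⇒ W
The starting position 24 is W: Alice should move to 23, handing over an L position.

Alice wins.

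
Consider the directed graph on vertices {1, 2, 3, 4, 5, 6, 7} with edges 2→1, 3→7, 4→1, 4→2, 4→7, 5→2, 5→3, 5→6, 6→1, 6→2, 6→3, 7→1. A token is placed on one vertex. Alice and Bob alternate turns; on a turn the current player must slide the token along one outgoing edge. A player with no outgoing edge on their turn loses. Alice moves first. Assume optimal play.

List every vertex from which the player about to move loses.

1, 3

Label each position W (a win for the player to move) or L (a loss). A position with no legal move is L; any other position is W exactly when some move reaches an L, and L when every move reaches a W.
Every edge goes from a vertex to one that appears earlier in the order 1, 7, 3, 2, 4, 6, 5, so processing vertices in that order labels each vertex after all of its successors.
1: no outgoing edge → L
7: reaches L-position 1 → W
3: only reaches 7(W), which is W → L
2: reaches L-position 1 → W
4: reaches L-position 1 → W
6: reaches L-position 3 → W
5: reaches L-position 3 → W
Reading off the rows marked L gives the requested list; there are 2 such vertices.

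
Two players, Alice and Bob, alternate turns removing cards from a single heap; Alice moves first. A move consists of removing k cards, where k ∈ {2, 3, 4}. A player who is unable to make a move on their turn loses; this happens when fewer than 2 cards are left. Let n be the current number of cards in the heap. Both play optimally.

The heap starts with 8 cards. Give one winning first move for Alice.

Remove 2, leaving 6.

Classify positions by backward induction: terminal positions (no move available) are L. From any other position, the mover wins iff some move reaches an L.
n=0: no move → L
n=1: no move → L
n=2: can move to 0, which is L ⇒ W
n=3: can move to 1, which is L ⇒ W
n=4: can move to 1, which is L ⇒ W
n=5: can move to 1, which is L ⇒ W
n=6: moves to 4(W), 3(W), 2(W); every one is W ⇒ L
n=7: moves to 5(W), 4(W), 3(W); every one is W ⇒ L
n=8: can move to 6, which is L ⇒ W
From 8, the L positions reachable in one move are: 6.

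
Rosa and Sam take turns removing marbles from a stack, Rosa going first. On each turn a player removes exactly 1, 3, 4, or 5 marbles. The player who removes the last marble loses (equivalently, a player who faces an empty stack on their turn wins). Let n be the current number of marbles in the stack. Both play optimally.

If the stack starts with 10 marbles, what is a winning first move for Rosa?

Remove 1, leaving 9.

Use the standard recursion: the mover wins at a terminal position; elsewhere, the mover wins exactly when some move hands the opponent an L position.
n=0: no move; the opponent has just taken the last marble and therefore loses → W
n=1: only reaches 0(W), which is W → L
n=2: reaches L-position 1 → W
n=3: only reaches 2(W), 0(W), all W → L
n=4: reaches L-position 3 → W
n=5: reaches L-position 1 → W
n=6: reaches L-position 3 → W
n=7: reaches L-position 3 → W
n=8: reaches L-position 3 → W
n=9: only reaches 8(W), 6(W), 5(W), 4(W), all W → L
n=10: reaches L-position 9 → W
From 10, the L positions reachable in one move are: 9.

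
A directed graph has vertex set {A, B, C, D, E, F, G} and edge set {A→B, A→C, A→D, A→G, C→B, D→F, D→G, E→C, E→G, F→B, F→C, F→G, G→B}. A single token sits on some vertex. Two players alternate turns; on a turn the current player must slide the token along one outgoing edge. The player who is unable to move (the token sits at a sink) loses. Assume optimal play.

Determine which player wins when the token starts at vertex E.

Build the W/L table. Terminal = L. A non-terminal position is W if it has a move to some L; otherwise it is L.
Every edge goes from a vertex to one that appears earlier in the order B, C, G, F, D, A, E, so processing vertices in that order labels each vertex after all of its successors.
B: no outgoing edge → L
C: reaches L-position B → W
G: reaches L-position B → W
F: reaches L-position B → W
D: only reaches F(W), G(W), all W → L
A: reaches L-position D → W
E: only reaches G(W), C(W), all W → L
The starting position E is L: whatever the player to move does, the opponent receives a W position.

The second player wins.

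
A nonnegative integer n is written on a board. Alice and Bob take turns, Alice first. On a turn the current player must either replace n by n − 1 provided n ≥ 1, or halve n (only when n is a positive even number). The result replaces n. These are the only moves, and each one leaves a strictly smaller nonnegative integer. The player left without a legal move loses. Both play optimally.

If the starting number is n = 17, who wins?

Bob wins.

Work bottom-up. With no move the player to move loses. Otherwise the position is W if at least one move leads to an L position for the opponent, and L if every move leads to a W.
n=0: no move → L
n=1: can move to 0, which is L ⇒ W
n=2: the only move is to 1(W), a W ⇒ L
n=3: can move to 2, which is L ⇒ W
n=4: can move to 2, which is L ⇒ W
n=5: the only move is to 4(W), a W ⇒ L
n=6: can move to 5, which is L ⇒ W
n=7: the only move is to 6(W), a W ⇒ L
n=8: can move to 7, which is L ⇒ W
n=9: the only move is to 8(W), a W ⇒ L
n=10: can move to 5, which is L ⇒ W
n=11: the only move is to 10(W), a W ⇒ L
n=12: can move to 11, which is L ⇒ W
n=13: the only move is to 12(W), a W ⇒ L
n=14: can move to 7, which is L ⇒ W
n=15: the only move is to 14(W), a W ⇒ L
n=16: can move to 15, which is L ⇒ W
n=17: the only move is to 16(W), a W ⇒ L
Every move from 17 reaches a W position, so the mover loses.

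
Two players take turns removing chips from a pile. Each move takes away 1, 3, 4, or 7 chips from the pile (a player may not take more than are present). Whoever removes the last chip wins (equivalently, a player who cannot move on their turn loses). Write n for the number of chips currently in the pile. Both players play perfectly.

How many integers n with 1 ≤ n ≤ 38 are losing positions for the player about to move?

Work bottom-up. With no move the player to move loses. Otherwise the position is W if at least one move leads to an L position for the opponent, and L if every move leads to a W.
n=0: no move → L
n=1: reaches L-position 0 → W
n=2: only reaches 1(W), which is W → L
n=3: reaches L-position 2 → W
n=4: reaches L-position 0 → W
n=5: reaches L-position 2 → W
n=6: reaches L-position 2 → W
n=7: reaches L-position 0 → W
n=8: only reaches 7(W), 5(W), 4(W), 1(W), all W → L
n=9: reaches L-position 8 → W
n=10: only reaches 9(W), 7(W), 6(W), 3(W), all W → L
n=11: reaches L-position 10 → W
n=12: reaches L-position 8 → W
n=13: reaches L-position 10 → W
n=14: reaches L-position 10 → W
n=15: reaches L-position 8 → W
n=16: only reaches 15(W), 13(W), 12(W), 9(W), all W → L
n=17: reaches L-position 16 → W
n=18: only reaches 17(W), 15(W), 14(W), 11(W), all W → L
n=19: reaches L-position 18 → W
n=20: reaches L-position 16 → W
n=21: reaches L-position 18 → W
n=22: reaches L-position 18 → W
n=23: reaches L-position 16 → W
n=24: only reaches 23(W), 21(W), 20(W), 17(W), all W → L
n=25: reaches L-position 24 → W
n=26: only reaches 25(W), 23(W), 22(W), 19(W), all W → L
n=27: reaches L-position 26 → W
n=28: reaches L-position 24 → W
n=29: reaches L-position 26 → W
n=30: reaches L-position 26 → W
n=31: reaches L-position 24 → W
n=32: only reaches 31(W), 29(W), 28(W), 25(W), all W → L
n=33: reaches L-position 32 → W
n=34: only reaches 33(W), 31(W), 30(W), 27(W), all W → L
n=35: reaches L-position 34 → W
n=36: reaches L-position 32 → W
n=37: reaches L-position 34 → W
n=38: reaches L-position 34 → W
L entries with 1 ≤ n ≤ 38 (n=0 is outside the asked range and is not counted): n = 2, 8, 10, 16, 18, 24, 26, 32, 34; that makes 9.

9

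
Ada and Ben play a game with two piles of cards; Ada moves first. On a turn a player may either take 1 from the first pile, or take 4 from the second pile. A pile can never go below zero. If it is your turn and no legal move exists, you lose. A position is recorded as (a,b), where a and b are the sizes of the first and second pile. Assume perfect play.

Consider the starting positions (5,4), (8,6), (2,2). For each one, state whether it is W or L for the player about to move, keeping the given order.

(5,4): L, (8,6): W, (2,2): L

Positions with no move are L. A position that does have a move is losing for the player to move precisely when every available move leads to a winning position for the opponent. Fill in the labels:
No move ever increases a pile, so every position that can arise here has a ≤ 8 and b ≤ 6; it is enough to label the cells with 0 ≤ a ≤ 8 and 0 ≤ b ≤ 6.
Every move lowers a or b (never raises either), so fill the grid row by row in increasing a, and left to right within a row: each cell's successors are then already labelled.
      b=0  b=1  b=2  b=3  b=4  b=5  b=6
a=0:    L    L    L    L    W    W    W
a=1:    W    W    W    W    L    L    L
a=2:    L    L    L    L    W    W    W
a=3:    W    W    W    W    L    L    L
a=4:    L    L    L    L    W    W    W
a=5:    W    W    W    W    L    L    L
a=6:    L    L    L    L    W    W    W
a=7:    W    W    W    W    L    L    L
a=8:    L    L    L    L    W    W    W
Cells with no legal move (terminal, hence L): (0,0), (0,1), (0,2), (0,3).
The remaining L cells, each justified by listing all of its moves:
(1,4): only reaches (0,4)(W), (1,0)(W), all W → L
(1,5): only reaches (0,5)(W), (1,1)(W), all W → L
(1,6): only reaches (0,6)(W), (1,2)(W), all W → L
(2,0): only reaches (1,0)(W), which is W → L
(2,1): only reaches (1,1)(W), which is W → L
(2,2): only reaches (1,2)(W), which is W → L
(2,3): only reaches (1,3)(W), which is W → L
(3,4): only reaches (2,4)(W), (3,0)(W), all W → L
(3,5): only reaches (2,5)(W), (3,1)(W), all W → L
(3,6): only reaches (2,6)(W), (3,2)(W), all W → L
(4,0): only reaches (3,0)(W), which is W → L
(4,1): only reaches (3,1)(W), which is W → L
(4,2): only reaches (3,2)(W), which is W → L
(4,3): only reaches (3,3)(W), which is W → L
(5,4): only reaches (4,4)(W), (5,0)(W), all W → L
(5,5): only reaches (4,5)(W), (5,1)(W), all W → L
(5,6): only reaches (4,6)(W), (5,2)(W), all W → L
(6,0): only reaches (5,0)(W), which is W → L
(6,1): only reaches (5,1)(W), which is W → L
(6,2): only reaches (5,2)(W), which is W → L
(6,3): only reaches (5,3)(W), which is W → L
(7,4): only reaches (6,4)(W), (7,0)(W), all W → L
(7,5): only reaches (6,5)(W), (7,1)(W), all W → L
(7,6): only reaches (6,6)(W), (7,2)(W), all W → L
(8,0): only reaches (7,0)(W), which is W → L
(8,1): only reaches (7,1)(W), which is W → L
(8,2): only reaches (7,2)(W), which is W → L
(8,3): only reaches (7,3)(W), which is W → L
Every other cell has at least one move into one of the L cells above, so it is W.
(5,4): one of the L cells justified above, so L
(8,6): the move to (7,6) reaches an L cell, so W
(2,2): one of the L cells justified above, so L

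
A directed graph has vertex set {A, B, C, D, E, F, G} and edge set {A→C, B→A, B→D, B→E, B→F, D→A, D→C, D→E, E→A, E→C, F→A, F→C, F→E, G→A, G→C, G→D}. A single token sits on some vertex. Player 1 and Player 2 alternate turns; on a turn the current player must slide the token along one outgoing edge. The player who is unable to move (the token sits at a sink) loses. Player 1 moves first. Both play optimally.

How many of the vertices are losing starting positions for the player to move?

2

Build the W/L table. Terminal = L. A non-terminal position is W if it has a move to some L; otherwise it is L.
Every edge goes from a vertex to one that appears earlier in the order C, A, E, D, F, B, G, so processing vertices in that order labels each vertex after all of its successors.
C: no outgoing edge → L
A: →C(L), so W
E: →C(L), so W
D: →C(L), so W
F: →C(L), so W
B: →F(W), D(W), E(W), A(W) — all W, so L
G: →C(L), so W
The L vertices are B, C; that is 2 in all.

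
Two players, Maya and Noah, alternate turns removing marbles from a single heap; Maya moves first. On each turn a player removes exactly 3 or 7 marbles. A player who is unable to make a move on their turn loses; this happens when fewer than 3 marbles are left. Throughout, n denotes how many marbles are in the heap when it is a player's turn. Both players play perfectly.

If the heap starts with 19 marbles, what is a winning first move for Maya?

Remove 3, leaving 16.

Build the W/L table. Terminal = L. A non-terminal position is W if it has a move to some L; otherwise it is L.
n=0: no move → L
n=1: no move → L
n=2: no move → L
n=3: reaches L-position 0 → W
n=4: reaches L-position 1 → W
n=5: reaches L-position 2 → W
n=6: only reaches 3(W), which is W → L
n=7: reaches L-position 0 → W
n=8: reaches L-position 1 → W
n=9: reaches L-position 6 → W
n=10: only reaches 7(W), 3(W), all W → L
n=11: only reaches 8(W), 4(W), all W → L
n=12: only reaches 9(W), 5(W), all W → L
n=13: reaches L-position 10 → W
n=14: reaches L-position 11 → W
n=15: reaches L-position 12 → W
n=16: only reaches 13(W), 9(W), all W → L
n=17: reaches L-position 10 → W
n=18: reaches L-position 11 → W
n=19: reaches L-position 16 → W
From 19, the L positions reachable in one move are: 16, 12. Any move reaching one of these is winning.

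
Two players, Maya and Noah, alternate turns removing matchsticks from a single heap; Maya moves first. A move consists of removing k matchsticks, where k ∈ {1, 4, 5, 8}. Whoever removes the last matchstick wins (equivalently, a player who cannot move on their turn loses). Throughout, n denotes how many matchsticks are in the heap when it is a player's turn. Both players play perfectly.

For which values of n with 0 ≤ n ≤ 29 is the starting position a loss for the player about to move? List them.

0, 2, 9, 11, 18, 20, 27, 29

Positions with no move are L. A position that does have a move is losing for the player to move precisely when every available move leads to a winning position for the opponent. Fill in the labels:
n=0: no move → L
n=1: W (go to 0, an L position)
n=2: L (sole option 1(W) is W)
n=3: W (go to 2, an L position)
n=4: W (go to 0, an L position)
n=5: W (go to 0, an L position)
n=6: W (go to 2, an L position)
n=7: W (go to 2, an L position)
n=8: W (go to 0, an L position)
n=9: L (options 8(W), 5(W), 4(W), 1(W) are all W)
n=10: W (go to 9, an L position)
n=11: L (options 10(W), 7(W), 6(W), 3(W) are all W)
n=12: W (go to 11, an L position)
n=13: W (go to 9, an L position)
n=14: W (go to 9, an L position)
n=15: W (go to 11, an L position)
n=16: W (go to 11, an L position)
n=17: W (go to 9, an L position)
n=18: L (options 17(W), 14(W), 13(W), 10(W) are all W)
n=19: W (go to 18, an L position)
n=20: L (options 19(W), 16(W), 15(W), 12(W) are all W)
n=21: W (go to 20, an L position)
n=22: W (go to 18, an L position)
n=23: W (go to 18, an L position)
n=24: W (go to 20, an L position)
n=25: W (go to 20, an L position)
n=26: W (go to 18, an L position)
n=27: L (options 26(W), 23(W), 22(W), 19(W) are all W)
n=28: W (go to 27, an L position)
n=29: L (options 28(W), 25(W), 24(W), 21(W) are all W)
The losing starting values of n are exactly the entries labelled L in this table (8 of them).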